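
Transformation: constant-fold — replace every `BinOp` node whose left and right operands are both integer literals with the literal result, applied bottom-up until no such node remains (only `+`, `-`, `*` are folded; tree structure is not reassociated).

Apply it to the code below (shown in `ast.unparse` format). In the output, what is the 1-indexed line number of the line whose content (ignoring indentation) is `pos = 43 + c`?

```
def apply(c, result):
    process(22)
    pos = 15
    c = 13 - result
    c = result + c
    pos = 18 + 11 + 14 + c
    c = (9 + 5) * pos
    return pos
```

6

Transformed code:
def apply(c, result):
    process(22)
    pos = 15
    c = 13 - result
    c = result + c
    pos = 43 + c
    c = 14 * pos
    return pos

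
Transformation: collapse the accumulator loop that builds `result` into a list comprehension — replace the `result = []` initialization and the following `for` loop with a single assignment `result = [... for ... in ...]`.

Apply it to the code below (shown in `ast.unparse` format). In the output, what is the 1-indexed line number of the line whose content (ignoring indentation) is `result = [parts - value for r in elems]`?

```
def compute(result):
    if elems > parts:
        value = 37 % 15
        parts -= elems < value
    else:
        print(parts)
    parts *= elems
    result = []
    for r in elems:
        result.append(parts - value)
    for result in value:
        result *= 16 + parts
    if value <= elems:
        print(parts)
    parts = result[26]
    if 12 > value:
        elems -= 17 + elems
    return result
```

8

Transformed code:
def compute(result):
    if elems > parts:
        value = 37 % 15
        parts -= elems < value
    else:
        print(parts)
    parts *= elems
    result = [parts - value for r in elems]
    for result in value:
        result *= 16 + parts
    if value <= elems:
        print(parts)
    parts = result[26]
    if 12 > value:
        elems -= 17 + elems
    return result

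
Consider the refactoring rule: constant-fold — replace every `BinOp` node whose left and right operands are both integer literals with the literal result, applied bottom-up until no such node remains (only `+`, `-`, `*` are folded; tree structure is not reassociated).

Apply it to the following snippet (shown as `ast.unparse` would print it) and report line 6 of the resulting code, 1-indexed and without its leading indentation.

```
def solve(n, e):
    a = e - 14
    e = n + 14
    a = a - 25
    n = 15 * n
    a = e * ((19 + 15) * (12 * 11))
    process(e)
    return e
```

a = e * 4488

Transformed code:
def solve(n, e):
    a = e - 14
    e = n + 14
    a = a - 25
    n = 15 * n
    a = e * 4488
    process(e)
    return e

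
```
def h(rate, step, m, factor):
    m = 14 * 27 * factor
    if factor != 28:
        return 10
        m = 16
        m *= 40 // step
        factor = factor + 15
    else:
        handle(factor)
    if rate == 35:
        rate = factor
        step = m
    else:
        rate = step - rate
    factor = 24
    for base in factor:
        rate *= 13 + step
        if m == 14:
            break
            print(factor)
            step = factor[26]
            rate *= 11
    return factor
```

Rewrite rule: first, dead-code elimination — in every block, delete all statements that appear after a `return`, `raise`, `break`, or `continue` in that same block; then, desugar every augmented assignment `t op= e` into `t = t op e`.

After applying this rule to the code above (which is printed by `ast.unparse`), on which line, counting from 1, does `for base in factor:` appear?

13

Transformed code:
def h(rate, step, m, factor):
    m = 14 * 27 * factor
    if factor != 28:
        return 10
    else:
        handle(factor)
    if rate == 35:
        rate = factor
        step = m
    else:
        rate = step - rate
    factor = 24
    for base in factor:
        rate = rate * (13 + step)
        if m == 14:
            break
    return factor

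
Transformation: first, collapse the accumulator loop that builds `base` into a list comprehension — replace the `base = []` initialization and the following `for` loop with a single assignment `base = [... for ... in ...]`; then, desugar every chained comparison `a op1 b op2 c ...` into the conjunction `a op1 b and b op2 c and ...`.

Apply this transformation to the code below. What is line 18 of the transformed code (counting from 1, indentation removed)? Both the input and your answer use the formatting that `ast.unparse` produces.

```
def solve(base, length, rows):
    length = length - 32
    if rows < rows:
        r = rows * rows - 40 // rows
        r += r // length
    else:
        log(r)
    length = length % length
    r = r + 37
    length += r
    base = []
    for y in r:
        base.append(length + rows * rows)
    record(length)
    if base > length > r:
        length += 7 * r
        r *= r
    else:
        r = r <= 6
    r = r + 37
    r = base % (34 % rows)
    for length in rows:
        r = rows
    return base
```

r = r + 37

Transformed code:
def solve(base, length, rows):
    length = length - 32
    if rows < rows:
        r = rows * rows - 40 // rows
        r += r // length
    else:
        log(r)
    length = length % length
    r = r + 37
    length += r
    base = [length + rows * rows for y in r]
    record(length)
    if base > length and length > r:
        length += 7 * r
        r *= r
    else:
        r = r <= 6
    r = r + 37
    r = base % (34 % rows)
    for length in rows:
        r = rows
    return base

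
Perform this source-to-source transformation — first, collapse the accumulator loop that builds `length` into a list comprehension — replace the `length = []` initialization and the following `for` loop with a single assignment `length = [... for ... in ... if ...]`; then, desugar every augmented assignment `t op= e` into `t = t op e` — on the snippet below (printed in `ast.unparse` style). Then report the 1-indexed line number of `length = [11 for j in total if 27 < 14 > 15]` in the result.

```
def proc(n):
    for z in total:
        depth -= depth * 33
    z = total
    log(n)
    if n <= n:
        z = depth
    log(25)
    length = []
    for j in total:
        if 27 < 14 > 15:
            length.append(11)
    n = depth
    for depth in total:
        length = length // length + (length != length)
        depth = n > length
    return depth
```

Transformed code:
def proc(n):
    for z in total:
        depth = depth - depth * 33
    z = total
    log(n)
    if n <= n:
        z = depth
    log(25)
    length = [11 for j in total if 27 < 14 > 15]
    n = depth
    for depth in total:
        length = length // length + (length != length)
        depth = n > length
    return depth

9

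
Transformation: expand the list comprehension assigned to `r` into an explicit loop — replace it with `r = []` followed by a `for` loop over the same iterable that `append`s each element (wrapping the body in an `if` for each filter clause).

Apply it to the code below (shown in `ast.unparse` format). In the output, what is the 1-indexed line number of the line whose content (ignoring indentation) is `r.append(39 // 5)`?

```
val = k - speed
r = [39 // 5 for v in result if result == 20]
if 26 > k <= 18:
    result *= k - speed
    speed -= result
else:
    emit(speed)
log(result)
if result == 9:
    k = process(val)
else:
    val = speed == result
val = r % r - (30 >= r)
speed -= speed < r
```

5

Transformed code:
val = k - speed
r = []
for v in result:
    if result == 20:
        r.append(39 // 5)
if 26 > k <= 18:
    result *= k - speed
    speed -= result
else:
    emit(speed)
log(result)
if result == 9:
    k = process(val)
else:
    val = speed == result
val = r % r - (30 >= r)
speed -= speed < r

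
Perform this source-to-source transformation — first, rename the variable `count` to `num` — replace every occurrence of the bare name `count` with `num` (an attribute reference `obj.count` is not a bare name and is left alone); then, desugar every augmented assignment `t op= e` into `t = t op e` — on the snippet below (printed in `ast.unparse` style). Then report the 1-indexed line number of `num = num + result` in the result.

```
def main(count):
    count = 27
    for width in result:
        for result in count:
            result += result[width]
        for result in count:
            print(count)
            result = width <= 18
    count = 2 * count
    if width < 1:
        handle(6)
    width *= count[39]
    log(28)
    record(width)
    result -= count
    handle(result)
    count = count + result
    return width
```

Transformed code:
def main(num):
    num = 27
    for width in result:
        for result in num:
            result = result + result[width]
        for result in num:
            print(num)
            result = width <= 18
    num = 2 * num
    if width < 1:
        handle(6)
    width = width * num[39]
    log(28)
    record(width)
    result = result - num
    handle(result)
    num = num + result
    return width

17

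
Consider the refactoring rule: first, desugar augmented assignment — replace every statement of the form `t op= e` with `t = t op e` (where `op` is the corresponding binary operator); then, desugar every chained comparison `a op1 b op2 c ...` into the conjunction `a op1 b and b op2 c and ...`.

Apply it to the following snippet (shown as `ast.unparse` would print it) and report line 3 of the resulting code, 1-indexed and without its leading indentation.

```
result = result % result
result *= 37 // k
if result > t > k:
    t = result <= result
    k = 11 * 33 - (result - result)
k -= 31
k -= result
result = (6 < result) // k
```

if result > t and t > k:

Transformed code:
result = result % result
result = result * (37 // k)
if result > t and t > k:
    t = result <= result
    k = 11 * 33 - (result - result)
k = k - 31
k = k - result
result = (6 < result) // k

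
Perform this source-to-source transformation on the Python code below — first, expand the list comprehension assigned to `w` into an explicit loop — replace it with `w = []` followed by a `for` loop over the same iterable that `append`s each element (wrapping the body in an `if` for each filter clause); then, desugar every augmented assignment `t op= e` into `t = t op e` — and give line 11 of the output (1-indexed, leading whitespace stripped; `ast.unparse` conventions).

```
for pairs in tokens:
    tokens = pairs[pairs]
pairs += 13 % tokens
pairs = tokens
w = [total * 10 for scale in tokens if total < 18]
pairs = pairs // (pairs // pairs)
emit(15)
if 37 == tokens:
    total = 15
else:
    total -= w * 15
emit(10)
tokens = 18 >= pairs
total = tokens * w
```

Transformed code:
for pairs in tokens:
    tokens = pairs[pairs]
pairs = pairs + 13 % tokens
pairs = tokens
w = []
for scale in tokens:
    if total < 18:
        w.append(total * 10)
pairs = pairs // (pairs // pairs)
emit(15)
if 37 == tokens:
    total = 15
else:
    total = total - w * 15
emit(10)
tokens = 18 >= pairs
total = tokens * w

if 37 == tokens:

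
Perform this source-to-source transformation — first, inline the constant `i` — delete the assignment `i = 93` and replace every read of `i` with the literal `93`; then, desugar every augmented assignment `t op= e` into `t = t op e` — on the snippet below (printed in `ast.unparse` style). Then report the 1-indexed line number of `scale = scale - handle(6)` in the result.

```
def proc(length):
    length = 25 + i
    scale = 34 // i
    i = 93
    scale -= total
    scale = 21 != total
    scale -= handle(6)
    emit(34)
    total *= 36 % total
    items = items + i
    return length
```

6

Transformed code:
def proc(length):
    length = 25 + 93
    scale = 34 // 93
    scale = scale - total
    scale = 21 != total
    scale = scale - handle(6)
    emit(34)
    total = total * (36 % total)
    items = items + 93
    return length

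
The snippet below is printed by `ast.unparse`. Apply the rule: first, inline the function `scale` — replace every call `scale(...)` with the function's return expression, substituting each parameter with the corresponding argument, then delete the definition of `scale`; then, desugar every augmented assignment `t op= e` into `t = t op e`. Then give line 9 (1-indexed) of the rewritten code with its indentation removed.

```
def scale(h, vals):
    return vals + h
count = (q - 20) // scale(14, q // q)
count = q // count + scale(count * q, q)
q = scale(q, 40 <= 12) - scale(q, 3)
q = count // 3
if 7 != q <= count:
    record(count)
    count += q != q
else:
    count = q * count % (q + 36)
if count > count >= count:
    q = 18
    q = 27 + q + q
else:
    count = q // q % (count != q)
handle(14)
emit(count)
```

Transformed code:
count = (q - 20) // (q // q + 14)
count = q // count + (q + count * q)
q = (40 <= 12) + q - (3 + q)
q = count // 3
if 7 != q <= count:
    record(count)
    count = count + (q != q)
else:
    count = q * count % (q + 36)
if count > count >= count:
    q = 18
    q = 27 + q + q
else:
    count = q // q % (count != q)
handle(14)
emit(count)

count = q * count % (q + 36)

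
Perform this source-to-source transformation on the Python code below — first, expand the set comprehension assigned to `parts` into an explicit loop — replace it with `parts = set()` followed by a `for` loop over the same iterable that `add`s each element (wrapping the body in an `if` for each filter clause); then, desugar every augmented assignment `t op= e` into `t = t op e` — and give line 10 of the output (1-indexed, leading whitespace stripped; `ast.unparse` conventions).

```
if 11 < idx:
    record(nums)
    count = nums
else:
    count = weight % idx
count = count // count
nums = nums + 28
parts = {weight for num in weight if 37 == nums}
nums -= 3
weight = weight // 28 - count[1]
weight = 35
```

Transformed code:
if 11 < idx:
    record(nums)
    count = nums
else:
    count = weight % idx
count = count // count
nums = nums + 28
parts = set()
for num in weight:
    if 37 == nums:
        parts.add(weight)
nums = nums - 3
weight = weight // 28 - count[1]
weight = 35

if 37 == nums:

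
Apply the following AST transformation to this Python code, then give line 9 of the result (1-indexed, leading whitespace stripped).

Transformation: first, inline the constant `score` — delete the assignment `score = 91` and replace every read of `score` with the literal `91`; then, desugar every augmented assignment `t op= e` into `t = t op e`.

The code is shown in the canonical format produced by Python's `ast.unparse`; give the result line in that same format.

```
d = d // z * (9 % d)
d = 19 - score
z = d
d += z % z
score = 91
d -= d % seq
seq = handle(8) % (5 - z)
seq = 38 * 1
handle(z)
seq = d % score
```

Transformed code:
d = d // z * (9 % d)
d = 19 - 91
z = d
d = d + z % z
d = d - d % seq
seq = handle(8) % (5 - z)
seq = 38 * 1
handle(z)
seq = d % 91

seq = d % 91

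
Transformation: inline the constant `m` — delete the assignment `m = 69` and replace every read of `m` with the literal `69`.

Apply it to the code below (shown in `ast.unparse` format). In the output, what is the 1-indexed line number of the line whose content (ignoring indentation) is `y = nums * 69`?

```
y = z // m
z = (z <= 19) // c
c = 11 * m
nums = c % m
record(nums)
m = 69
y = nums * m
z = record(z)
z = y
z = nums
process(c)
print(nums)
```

Transformed code:
y = z // 69
z = (z <= 19) // c
c = 11 * 69
nums = c % 69
record(nums)
y = nums * 69
z = record(z)
z = y
z = nums
process(c)
print(nums)

6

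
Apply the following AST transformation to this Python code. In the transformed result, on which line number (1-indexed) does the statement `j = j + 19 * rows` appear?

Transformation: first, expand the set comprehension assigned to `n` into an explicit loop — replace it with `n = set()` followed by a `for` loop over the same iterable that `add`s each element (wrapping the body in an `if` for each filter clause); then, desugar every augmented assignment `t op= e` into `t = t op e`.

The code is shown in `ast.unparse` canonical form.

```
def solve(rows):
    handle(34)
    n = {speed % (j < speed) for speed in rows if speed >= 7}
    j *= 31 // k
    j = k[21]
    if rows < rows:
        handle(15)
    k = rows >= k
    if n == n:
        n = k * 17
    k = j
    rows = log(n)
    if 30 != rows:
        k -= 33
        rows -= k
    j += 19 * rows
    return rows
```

Transformed code:
def solve(rows):
    handle(34)
    n = set()
    for speed in rows:
        if speed >= 7:
            n.add(speed % (j < speed))
    j = j * (31 // k)
    j = k[21]
    if rows < rows:
        handle(15)
    k = rows >= k
    if n == n:
        n = k * 17
    k = j
    rows = log(n)
    if 30 != rows:
        k = k - 33
        rows = rows - k
    j = j + 19 * rows
    return rows

19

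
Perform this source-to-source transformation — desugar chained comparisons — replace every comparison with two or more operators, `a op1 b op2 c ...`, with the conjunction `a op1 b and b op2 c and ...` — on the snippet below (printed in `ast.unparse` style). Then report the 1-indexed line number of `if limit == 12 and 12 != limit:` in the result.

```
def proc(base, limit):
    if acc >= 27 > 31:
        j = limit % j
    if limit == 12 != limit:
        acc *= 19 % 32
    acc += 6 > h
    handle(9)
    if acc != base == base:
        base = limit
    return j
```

Transformed code:
def proc(base, limit):
    if acc >= 27 and 27 > 31:
        j = limit % j
    if limit == 12 and 12 != limit:
        acc *= 19 % 32
    acc += 6 > h
    handle(9)
    if acc != base and base == base:
        base = limit
    return j

4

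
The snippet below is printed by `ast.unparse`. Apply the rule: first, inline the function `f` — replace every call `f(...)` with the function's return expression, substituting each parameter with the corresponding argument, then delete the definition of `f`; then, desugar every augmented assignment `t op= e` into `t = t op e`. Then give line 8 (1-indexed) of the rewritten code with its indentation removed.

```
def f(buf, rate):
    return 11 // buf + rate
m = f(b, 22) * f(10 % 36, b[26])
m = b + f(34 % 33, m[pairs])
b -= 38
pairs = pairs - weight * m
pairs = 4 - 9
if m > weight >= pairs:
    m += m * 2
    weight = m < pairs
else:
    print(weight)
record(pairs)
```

weight = m < pairs

Transformed code:
m = (11 // b + 22) * (11 // (10 % 36) + b[26])
m = b + (11 // (34 % 33) + m[pairs])
b = b - 38
pairs = pairs - weight * m
pairs = 4 - 9
if m > weight >= pairs:
    m = m + m * 2
    weight = m < pairs
else:
    print(weight)
record(pairs)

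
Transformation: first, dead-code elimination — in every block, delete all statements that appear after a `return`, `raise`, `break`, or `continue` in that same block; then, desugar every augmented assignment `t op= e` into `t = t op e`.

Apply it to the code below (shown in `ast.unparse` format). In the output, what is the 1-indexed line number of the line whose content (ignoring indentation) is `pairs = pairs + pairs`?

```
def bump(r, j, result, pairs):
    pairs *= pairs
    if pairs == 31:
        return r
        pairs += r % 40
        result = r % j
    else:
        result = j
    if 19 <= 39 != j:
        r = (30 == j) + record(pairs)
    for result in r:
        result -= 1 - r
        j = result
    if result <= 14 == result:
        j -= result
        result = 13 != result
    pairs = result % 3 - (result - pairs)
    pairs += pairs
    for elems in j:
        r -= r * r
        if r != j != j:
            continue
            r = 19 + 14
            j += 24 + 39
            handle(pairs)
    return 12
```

Transformed code:
def bump(r, j, result, pairs):
    pairs = pairs * pairs
    if pairs == 31:
        return r
    else:
        result = j
    if 19 <= 39 != j:
        r = (30 == j) + record(pairs)
    for result in r:
        result = result - (1 - r)
        j = result
    if result <= 14 == result:
        j = j - result
        result = 13 != result
    pairs = result % 3 - (result - pairs)
    pairs = pairs + pairs
    for elems in j:
        r = r - r * r
        if r != j != j:
            continue
    return 12

16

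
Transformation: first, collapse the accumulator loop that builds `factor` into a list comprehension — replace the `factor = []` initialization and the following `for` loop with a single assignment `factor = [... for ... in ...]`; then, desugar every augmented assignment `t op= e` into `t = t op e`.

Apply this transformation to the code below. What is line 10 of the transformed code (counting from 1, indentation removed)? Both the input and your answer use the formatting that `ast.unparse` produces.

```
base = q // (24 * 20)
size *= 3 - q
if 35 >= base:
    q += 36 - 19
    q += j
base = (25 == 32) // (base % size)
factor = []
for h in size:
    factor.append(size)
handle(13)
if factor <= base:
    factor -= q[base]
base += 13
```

Transformed code:
base = q // (24 * 20)
size = size * (3 - q)
if 35 >= base:
    q = q + (36 - 19)
    q = q + j
base = (25 == 32) // (base % size)
factor = [size for h in size]
handle(13)
if factor <= base:
    factor = factor - q[base]
base = base + 13

factor = factor - q[base]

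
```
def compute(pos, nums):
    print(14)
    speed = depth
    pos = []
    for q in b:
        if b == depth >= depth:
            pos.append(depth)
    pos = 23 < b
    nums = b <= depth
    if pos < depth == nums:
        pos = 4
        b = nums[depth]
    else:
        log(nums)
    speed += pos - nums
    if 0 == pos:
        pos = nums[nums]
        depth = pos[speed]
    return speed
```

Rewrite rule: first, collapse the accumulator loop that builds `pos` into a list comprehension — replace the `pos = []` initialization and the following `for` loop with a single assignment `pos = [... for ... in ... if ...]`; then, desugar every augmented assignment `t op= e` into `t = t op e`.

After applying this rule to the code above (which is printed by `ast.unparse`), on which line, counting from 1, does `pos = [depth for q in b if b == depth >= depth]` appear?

Transformed code:
def compute(pos, nums):
    print(14)
    speed = depth
    pos = [depth for q in b if b == depth >= depth]
    pos = 23 < b
    nums = b <= depth
    if pos < depth == nums:
        pos = 4
        b = nums[depth]
    else:
        log(nums)
    speed = speed + (pos - nums)
    if 0 == pos:
        pos = nums[nums]
        depth = pos[speed]
    return speed

4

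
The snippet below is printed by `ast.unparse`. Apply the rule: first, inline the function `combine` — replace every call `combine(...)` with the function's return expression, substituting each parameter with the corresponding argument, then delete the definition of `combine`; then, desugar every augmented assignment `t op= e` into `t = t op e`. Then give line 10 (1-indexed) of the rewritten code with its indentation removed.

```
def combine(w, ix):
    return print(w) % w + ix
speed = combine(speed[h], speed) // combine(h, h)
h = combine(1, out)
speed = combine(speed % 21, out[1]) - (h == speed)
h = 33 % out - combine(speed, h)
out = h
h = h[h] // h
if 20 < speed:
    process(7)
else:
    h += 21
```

h = h + 21

Transformed code:
speed = (print(speed[h]) % speed[h] + speed) // (print(h) % h + h)
h = print(1) % 1 + out
speed = print(speed % 21) % (speed % 21) + out[1] - (h == speed)
h = 33 % out - (print(speed) % speed + h)
out = h
h = h[h] // h
if 20 < speed:
    process(7)
else:
    h = h + 21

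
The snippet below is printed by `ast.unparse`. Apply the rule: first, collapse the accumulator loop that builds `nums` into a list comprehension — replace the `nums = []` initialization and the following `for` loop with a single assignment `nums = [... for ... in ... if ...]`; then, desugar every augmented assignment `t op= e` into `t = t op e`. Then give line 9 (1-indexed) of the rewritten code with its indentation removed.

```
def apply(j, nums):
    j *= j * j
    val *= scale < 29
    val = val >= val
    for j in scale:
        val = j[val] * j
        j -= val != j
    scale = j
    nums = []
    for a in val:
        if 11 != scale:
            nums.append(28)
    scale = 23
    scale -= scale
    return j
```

Transformed code:
def apply(j, nums):
    j = j * (j * j)
    val = val * (scale < 29)
    val = val >= val
    for j in scale:
        val = j[val] * j
        j = j - (val != j)
    scale = j
    nums = [28 for a in val if 11 != scale]
    scale = 23
    scale = scale - scale
    return j

nums = [28 for a in val if 11 != scale]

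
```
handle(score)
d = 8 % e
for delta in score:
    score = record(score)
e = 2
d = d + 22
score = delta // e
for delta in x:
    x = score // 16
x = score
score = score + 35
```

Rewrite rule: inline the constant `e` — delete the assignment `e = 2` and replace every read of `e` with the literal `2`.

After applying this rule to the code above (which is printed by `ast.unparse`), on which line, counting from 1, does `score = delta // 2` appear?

Transformed code:
handle(score)
d = 8 % 2
for delta in score:
    score = record(score)
d = d + 22
score = delta // 2
for delta in x:
    x = score // 16
x = score
score = score + 35

6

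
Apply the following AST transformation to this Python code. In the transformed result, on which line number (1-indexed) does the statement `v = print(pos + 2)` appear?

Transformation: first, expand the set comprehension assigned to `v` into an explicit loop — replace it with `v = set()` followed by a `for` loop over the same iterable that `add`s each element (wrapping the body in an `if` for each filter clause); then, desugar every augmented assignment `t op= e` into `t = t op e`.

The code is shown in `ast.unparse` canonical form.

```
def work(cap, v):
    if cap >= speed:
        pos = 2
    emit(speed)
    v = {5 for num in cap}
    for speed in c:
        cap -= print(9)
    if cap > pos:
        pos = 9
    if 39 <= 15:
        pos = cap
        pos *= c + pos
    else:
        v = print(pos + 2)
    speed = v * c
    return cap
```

16

Transformed code:
def work(cap, v):
    if cap >= speed:
        pos = 2
    emit(speed)
    v = set()
    for num in cap:
        v.add(5)
    for speed in c:
        cap = cap - print(9)
    if cap > pos:
        pos = 9
    if 39 <= 15:
        pos = cap
        pos = pos * (c + pos)
    else:
        v = print(pos + 2)
    speed = v * c
    return cap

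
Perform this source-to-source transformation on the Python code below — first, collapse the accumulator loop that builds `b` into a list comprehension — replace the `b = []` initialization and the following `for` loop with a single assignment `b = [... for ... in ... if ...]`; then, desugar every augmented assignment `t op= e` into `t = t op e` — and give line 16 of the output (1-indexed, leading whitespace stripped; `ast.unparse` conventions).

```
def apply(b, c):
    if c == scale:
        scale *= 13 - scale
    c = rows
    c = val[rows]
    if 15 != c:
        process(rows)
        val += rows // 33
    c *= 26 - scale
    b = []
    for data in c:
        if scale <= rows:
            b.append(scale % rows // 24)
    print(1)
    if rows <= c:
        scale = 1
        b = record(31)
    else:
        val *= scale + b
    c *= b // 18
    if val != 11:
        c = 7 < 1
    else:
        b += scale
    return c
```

val = val * (scale + b)

Transformed code:
def apply(b, c):
    if c == scale:
        scale = scale * (13 - scale)
    c = rows
    c = val[rows]
    if 15 != c:
        process(rows)
        val = val + rows // 33
    c = c * (26 - scale)
    b = [scale % rows // 24 for data in c if scale <= rows]
    print(1)
    if rows <= c:
        scale = 1
        b = record(31)
    else:
        val = val * (scale + b)
    c = c * (b // 18)
    if val != 11:
        c = 7 < 1
    else:
        b = b + scale
    return c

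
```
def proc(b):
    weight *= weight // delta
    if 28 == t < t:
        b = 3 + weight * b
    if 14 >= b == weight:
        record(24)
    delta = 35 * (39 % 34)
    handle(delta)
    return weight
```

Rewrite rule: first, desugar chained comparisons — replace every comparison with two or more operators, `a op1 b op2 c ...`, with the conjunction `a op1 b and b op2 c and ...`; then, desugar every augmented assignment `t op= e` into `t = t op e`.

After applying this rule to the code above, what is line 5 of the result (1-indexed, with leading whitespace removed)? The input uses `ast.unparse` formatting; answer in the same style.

Transformed code:
def proc(b):
    weight = weight * (weight // delta)
    if 28 == t and t < t:
        b = 3 + weight * b
    if 14 >= b and b == weight:
        record(24)
    delta = 35 * (39 % 34)
    handle(delta)
    return weight

if 14 >= b and b == weight:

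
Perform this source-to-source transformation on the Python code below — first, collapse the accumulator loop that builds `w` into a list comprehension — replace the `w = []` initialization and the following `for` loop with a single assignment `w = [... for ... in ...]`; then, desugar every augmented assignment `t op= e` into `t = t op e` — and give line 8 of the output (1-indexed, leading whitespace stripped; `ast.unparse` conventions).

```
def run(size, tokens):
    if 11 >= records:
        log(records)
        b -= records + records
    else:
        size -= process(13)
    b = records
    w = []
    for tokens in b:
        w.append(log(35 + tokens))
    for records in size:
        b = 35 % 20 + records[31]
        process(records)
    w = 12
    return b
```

Transformed code:
def run(size, tokens):
    if 11 >= records:
        log(records)
        b = b - (records + records)
    else:
        size = size - process(13)
    b = records
    w = [log(35 + tokens) for tokens in b]
    for records in size:
        b = 35 % 20 + records[31]
        process(records)
    w = 12
    return b

w = [log(35 + tokens) for tokens in b]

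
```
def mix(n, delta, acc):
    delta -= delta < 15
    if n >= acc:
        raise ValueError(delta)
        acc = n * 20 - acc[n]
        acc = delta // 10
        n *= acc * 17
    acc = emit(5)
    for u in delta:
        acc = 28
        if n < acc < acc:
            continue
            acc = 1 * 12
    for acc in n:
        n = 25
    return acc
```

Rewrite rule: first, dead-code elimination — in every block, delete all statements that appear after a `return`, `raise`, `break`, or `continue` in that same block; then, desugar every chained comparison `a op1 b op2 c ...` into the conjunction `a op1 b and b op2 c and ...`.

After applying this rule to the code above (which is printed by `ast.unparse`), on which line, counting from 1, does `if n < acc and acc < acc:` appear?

Transformed code:
def mix(n, delta, acc):
    delta -= delta < 15
    if n >= acc:
        raise ValueError(delta)
    acc = emit(5)
    for u in delta:
        acc = 28
        if n < acc and acc < acc:
            continue
    for acc in n:
        n = 25
    return acc

8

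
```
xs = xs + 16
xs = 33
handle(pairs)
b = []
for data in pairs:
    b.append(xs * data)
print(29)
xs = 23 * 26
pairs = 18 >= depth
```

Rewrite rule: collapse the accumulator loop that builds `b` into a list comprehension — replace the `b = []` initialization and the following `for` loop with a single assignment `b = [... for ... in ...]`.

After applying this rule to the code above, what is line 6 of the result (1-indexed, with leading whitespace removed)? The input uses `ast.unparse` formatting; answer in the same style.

xs = 23 * 26

Transformed code:
xs = xs + 16
xs = 33
handle(pairs)
b = [xs * data for data in pairs]
print(29)
xs = 23 * 26
pairs = 18 >= depth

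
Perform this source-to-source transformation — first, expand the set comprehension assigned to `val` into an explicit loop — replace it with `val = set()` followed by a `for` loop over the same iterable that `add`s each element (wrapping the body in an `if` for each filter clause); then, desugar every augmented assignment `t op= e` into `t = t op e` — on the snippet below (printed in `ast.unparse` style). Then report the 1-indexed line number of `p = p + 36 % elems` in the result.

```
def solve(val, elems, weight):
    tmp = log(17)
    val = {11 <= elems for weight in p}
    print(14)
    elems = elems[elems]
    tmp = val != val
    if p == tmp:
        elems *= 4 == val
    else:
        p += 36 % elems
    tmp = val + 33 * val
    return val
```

12

Transformed code:
def solve(val, elems, weight):
    tmp = log(17)
    val = set()
    for weight in p:
        val.add(11 <= elems)
    print(14)
    elems = elems[elems]
    tmp = val != val
    if p == tmp:
        elems = elems * (4 == val)
    else:
        p = p + 36 % elems
    tmp = val + 33 * val
    return val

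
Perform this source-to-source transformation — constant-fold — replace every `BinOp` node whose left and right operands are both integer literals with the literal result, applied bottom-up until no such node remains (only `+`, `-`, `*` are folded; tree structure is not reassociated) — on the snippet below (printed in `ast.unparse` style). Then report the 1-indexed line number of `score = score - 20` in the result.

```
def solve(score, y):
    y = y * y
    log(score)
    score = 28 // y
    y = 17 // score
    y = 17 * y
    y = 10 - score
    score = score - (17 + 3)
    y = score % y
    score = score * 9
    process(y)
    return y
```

Transformed code:
def solve(score, y):
    y = y * y
    log(score)
    score = 28 // y
    y = 17 // score
    y = 17 * y
    y = 10 - score
    score = score - 20
    y = score % y
    score = score * 9
    process(y)
    return y

8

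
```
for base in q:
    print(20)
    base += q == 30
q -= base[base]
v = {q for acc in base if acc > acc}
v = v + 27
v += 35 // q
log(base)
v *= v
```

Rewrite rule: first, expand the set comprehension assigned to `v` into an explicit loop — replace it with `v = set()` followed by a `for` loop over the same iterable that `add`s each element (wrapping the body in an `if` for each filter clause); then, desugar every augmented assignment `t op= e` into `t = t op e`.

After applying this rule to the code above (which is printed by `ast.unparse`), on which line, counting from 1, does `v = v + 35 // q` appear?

Transformed code:
for base in q:
    print(20)
    base = base + (q == 30)
q = q - base[base]
v = set()
for acc in base:
    if acc > acc:
        v.add(q)
v = v + 27
v = v + 35 // q
log(base)
v = v * v

10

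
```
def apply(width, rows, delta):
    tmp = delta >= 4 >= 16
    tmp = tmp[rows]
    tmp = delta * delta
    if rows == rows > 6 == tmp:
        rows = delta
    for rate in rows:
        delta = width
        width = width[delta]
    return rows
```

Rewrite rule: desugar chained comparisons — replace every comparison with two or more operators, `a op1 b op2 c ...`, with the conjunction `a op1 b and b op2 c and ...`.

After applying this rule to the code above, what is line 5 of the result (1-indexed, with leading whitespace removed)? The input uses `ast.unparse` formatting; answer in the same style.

if rows == rows and rows > 6 and (6 == tmp):

Transformed code:
def apply(width, rows, delta):
    tmp = delta >= 4 and 4 >= 16
    tmp = tmp[rows]
    tmp = delta * delta
    if rows == rows and rows > 6 and (6 == tmp):
        rows = delta
    for rate in rows:
        delta = width
        width = width[delta]
    return rows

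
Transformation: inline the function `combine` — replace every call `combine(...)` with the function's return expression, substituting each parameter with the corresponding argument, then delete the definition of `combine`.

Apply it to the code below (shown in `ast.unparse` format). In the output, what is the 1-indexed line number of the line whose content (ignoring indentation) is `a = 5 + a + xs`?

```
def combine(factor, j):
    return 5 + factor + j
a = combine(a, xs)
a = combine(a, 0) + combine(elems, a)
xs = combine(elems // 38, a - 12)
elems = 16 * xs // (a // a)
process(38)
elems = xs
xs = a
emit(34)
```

Transformed code:
a = 5 + a + xs
a = 5 + a + 0 + (5 + elems + a)
xs = 5 + elems // 38 + (a - 12)
elems = 16 * xs // (a // a)
process(38)
elems = xs
xs = a
emit(34)

1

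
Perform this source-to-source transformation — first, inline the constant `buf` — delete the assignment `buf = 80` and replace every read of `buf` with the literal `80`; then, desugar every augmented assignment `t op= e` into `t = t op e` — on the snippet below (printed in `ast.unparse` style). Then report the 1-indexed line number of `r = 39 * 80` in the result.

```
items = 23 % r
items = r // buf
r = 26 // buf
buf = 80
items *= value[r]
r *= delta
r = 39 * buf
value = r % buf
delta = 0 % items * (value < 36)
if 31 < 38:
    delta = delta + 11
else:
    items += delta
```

Transformed code:
items = 23 % r
items = r // 80
r = 26 // 80
items = items * value[r]
r = r * delta
r = 39 * 80
value = r % 80
delta = 0 % items * (value < 36)
if 31 < 38:
    delta = delta + 11
else:
    items = items + delta

6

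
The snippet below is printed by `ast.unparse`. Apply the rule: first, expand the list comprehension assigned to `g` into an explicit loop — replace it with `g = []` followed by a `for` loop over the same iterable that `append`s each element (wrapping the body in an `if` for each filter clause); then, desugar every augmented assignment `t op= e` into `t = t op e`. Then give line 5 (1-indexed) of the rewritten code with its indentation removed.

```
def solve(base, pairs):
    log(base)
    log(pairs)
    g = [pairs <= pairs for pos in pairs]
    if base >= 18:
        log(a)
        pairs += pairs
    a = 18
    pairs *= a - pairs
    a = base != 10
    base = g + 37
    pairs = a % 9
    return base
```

Transformed code:
def solve(base, pairs):
    log(base)
    log(pairs)
    g = []
    for pos in pairs:
        g.append(pairs <= pairs)
    if base >= 18:
        log(a)
        pairs = pairs + pairs
    a = 18
    pairs = pairs * (a - pairs)
    a = base != 10
    base = g + 37
    pairs = a % 9
    return base

for pos in pairs:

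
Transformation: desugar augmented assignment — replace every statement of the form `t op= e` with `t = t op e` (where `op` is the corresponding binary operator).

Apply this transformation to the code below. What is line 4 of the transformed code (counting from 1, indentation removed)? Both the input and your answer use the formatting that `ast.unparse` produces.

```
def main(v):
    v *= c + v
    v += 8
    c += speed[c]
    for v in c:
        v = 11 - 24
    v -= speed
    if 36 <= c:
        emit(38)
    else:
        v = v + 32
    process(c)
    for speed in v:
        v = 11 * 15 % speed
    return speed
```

c = c + speed[c]

Transformed code:
def main(v):
    v = v * (c + v)
    v = v + 8
    c = c + speed[c]
    for v in c:
        v = 11 - 24
    v = v - speed
    if 36 <= c:
        emit(38)
    else:
        v = v + 32
    process(c)
    for speed in v:
        v = 11 * 15 % speed
    return speed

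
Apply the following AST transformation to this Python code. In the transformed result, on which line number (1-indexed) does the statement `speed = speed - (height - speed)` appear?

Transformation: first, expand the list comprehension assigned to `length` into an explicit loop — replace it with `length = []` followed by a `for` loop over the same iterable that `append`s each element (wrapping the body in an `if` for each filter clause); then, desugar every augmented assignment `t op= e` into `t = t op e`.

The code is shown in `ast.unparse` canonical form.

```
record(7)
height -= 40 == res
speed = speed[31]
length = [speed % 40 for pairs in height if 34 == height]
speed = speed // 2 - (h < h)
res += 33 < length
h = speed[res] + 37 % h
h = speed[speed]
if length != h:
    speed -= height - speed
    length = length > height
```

Transformed code:
record(7)
height = height - (40 == res)
speed = speed[31]
length = []
for pairs in height:
    if 34 == height:
        length.append(speed % 40)
speed = speed // 2 - (h < h)
res = res + (33 < length)
h = speed[res] + 37 % h
h = speed[speed]
if length != h:
    speed = speed - (height - speed)
    length = length > height

13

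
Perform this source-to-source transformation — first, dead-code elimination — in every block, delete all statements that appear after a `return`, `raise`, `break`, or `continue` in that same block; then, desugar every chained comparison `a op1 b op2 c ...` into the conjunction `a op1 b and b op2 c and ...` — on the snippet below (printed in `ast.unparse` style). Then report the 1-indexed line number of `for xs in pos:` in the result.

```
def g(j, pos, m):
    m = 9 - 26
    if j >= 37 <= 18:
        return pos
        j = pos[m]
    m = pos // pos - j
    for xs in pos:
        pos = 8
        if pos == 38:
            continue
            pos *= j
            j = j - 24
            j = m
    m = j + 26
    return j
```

Transformed code:
def g(j, pos, m):
    m = 9 - 26
    if j >= 37 and 37 <= 18:
        return pos
    m = pos // pos - j
    for xs in pos:
        pos = 8
        if pos == 38:
            continue
    m = j + 26
    return j

6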